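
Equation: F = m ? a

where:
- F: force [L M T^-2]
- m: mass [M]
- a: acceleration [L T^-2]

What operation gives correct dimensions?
multiplication (×): F = m × a

F [L M T^-2]; m [M]; a [L T^-2].
m × a → [L M T^-2] ✓
m ÷ a → [L^-1 M T^2] ✗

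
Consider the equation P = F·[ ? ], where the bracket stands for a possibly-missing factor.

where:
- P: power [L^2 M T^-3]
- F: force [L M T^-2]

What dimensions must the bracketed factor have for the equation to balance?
[L T^-1] — velocity (e.g. v)

P has dimensions [L^2 M T^-3]; F has dimensions [L M T^-2].
The bracketed factor must supply [L^2 M T^-3] / [L M T^-2] = [L T^-1].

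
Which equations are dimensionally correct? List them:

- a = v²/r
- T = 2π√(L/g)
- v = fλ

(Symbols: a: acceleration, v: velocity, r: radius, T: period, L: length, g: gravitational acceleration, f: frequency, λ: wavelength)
Dimensionally correct: a = v²/r, T = 2π√(L/g), v = fλ
Dimensionally incorrect: none
Ordered (correct first, then incorrect): a = v²/r, T = 2π√(L/g), v = fλ

- a = v²/r: LHS [L T^-2], RHS [L T^-2] → correct ✓
- T = 2π√(L/g): LHS [T], RHS [T] → correct ✓
- v = fλ: LHS [L T^-1], RHS [L T^-1] → correct ✓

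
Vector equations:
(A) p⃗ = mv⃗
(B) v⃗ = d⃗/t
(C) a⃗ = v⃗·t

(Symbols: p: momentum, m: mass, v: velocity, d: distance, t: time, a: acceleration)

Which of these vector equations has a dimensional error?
(C) a⃗ = v⃗·t

(A) p⃗ = mv⃗: LHS [L M T^-1], RHS [L M T^-1] ✓ — mass (scalar) times velocity (vector)
(B) v⃗ = d⃗/t: LHS [L T^-1], RHS [L T^-1] ✓ — displacement (vector) divided by time (scalar)
(C) a⃗ = v⃗·t: LHS [L T^-2], RHS [L] ✗ — acceleration is velocity per time; should be v⃗/t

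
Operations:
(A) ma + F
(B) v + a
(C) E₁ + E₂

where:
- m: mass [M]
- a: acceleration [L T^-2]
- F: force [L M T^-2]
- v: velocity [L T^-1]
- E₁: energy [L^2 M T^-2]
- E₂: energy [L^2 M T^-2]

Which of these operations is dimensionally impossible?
(B) v + a

(A) ma + F: ma [L M T^-2] and F [L M T^-2] — same dimensions ✓
(B) v + a: v [L T^-1] and a [L T^-2] — different dimensions cannot be added/subtracted ✗
(C) E₁ + E₂: E₁ [L^2 M T^-2] and E₂ [L^2 M T^-2] — same dimensions ✓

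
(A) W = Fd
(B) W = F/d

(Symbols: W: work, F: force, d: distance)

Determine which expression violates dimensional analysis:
(B)

(A) W = Fd: LHS [L^2 M T^-2], RHS [L^2 M T^-2] ✓
(B) W = F/d: LHS [L^2 M T^-2], RHS [M T^-2] ✗

Expression (B) W = F/d is dimensionally incorrect.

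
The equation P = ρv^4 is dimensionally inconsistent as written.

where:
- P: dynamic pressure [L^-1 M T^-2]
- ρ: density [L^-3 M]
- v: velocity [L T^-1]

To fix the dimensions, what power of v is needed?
The exponent of v should be 2: P = ρv^2

The LHS P has dimensions [L^-1 M T^-2]; v has dimensions [L T^-1].
As written, the RHS ρv^4 (exponent 4 on v) has dimensions [L M T^-4], which does not match.
With exponent 2, the RHS ρv^2 has dimensions [L^-1 M T^-2], matching the LHS.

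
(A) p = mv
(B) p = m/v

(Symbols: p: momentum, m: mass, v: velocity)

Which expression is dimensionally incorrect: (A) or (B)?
(B)

(A) p = mv: LHS [L M T^-1], RHS [L M T^-1] ✓
(B) p = m/v: LHS [L M T^-1], RHS [L^-1 M T] ✗

Expression (B) p = m/v is dimensionally incorrect.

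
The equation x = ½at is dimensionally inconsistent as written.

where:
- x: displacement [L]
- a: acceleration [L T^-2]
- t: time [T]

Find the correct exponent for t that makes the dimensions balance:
The exponent of t should be 2: x = ½at^2

The LHS x has dimensions [L]; t has dimensions [T].
As written, the RHS ½at (exponent 1 on t) has dimensions [L T^-1], which does not match.
With exponent 2, the RHS ½at^2 has dimensions [L], matching the LHS.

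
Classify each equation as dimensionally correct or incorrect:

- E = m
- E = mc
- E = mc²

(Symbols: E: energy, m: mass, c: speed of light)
Dimensionally correct: E = mc²
Dimensionally incorrect: E = m, E = mc
Ordered (correct first, then incorrect): E = mc², E = m, E = mc

- E = m: LHS [L^2 M T^-2], RHS [M] → incorrect ✗
- E = mc: LHS [L^2 M T^-2], RHS [L M T^-1] → incorrect ✗
- E = mc²: LHS [L^2 M T^-2], RHS [L^2 M T^-2] → correct ✓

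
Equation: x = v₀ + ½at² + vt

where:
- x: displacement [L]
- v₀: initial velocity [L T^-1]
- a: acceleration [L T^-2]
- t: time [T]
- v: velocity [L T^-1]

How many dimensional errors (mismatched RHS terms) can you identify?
1

LHS x: [L]
- v₀: [L T^-1] ✗
- ½at²: [L] ✓
- vt: [L] ✓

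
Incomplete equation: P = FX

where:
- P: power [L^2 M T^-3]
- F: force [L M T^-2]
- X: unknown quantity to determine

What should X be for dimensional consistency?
X = v (velocity), dimensions [L T^-1]

P has dimensions [L^2 M T^-3]; the rest of the RHS (F) has dimensions [L M T^-2].
So X must have dimensions [L T^-1] — X = v (velocity).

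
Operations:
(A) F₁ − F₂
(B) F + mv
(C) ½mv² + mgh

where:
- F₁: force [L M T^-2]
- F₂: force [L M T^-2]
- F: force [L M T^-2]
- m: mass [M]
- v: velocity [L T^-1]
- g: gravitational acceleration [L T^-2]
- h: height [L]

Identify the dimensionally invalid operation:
(B) F + mv

(A) F₁ − F₂: F₁ [L M T^-2] and F₂ [L M T^-2] — same dimensions ✓
(B) F + mv: F [L M T^-2] and mv [L M T^-1] — different dimensions cannot be added/subtracted ✗
(C) ½mv² + mgh: ½mv² [L^2 M T^-2] and mgh [L^2 M T^-2] — same dimensions ✓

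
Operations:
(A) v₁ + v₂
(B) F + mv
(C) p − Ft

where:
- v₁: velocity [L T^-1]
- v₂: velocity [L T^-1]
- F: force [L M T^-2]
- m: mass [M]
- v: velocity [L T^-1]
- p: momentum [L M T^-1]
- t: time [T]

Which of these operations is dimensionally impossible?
(B) F + mv

(A) v₁ + v₂: v₁ [L T^-1] and v₂ [L T^-1] — same dimensions ✓
(B) F + mv: F [L M T^-2] and mv [L M T^-1] — different dimensions cannot be added/subtracted ✗
(C) p − Ft: p [L M T^-1] and Ft [L M T^-1] — same dimensions ✓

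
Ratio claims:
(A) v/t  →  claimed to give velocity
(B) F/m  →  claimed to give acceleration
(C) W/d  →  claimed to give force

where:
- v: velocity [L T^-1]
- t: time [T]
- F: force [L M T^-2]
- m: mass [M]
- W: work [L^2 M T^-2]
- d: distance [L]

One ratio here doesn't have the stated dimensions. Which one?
(A) v/t does not give velocity

(A) v/t: [L T^-2] ≠ velocity [L T^-1] ✗
(B) F/m: [L T^-2] = acceleration [L T^-2] ✓
(C) W/d: [L M T^-2] = force [L M T^-2] ✓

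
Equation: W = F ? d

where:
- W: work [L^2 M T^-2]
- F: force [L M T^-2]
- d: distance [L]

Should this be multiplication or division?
multiplication (×): W = F × d

W [L^2 M T^-2]; F [L M T^-2]; d [L].
F × d → [L^2 M T^-2] ✓
F ÷ d → [M T^-2] ✗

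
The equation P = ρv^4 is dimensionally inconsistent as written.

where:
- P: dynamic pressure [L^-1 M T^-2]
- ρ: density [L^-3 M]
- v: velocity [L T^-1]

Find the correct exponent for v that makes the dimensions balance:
The exponent of v should be 2: P = ρv^2

The LHS P has dimensions [L^-1 M T^-2]; v has dimensions [L T^-1].
As written, the RHS ρv^4 (exponent 4 on v) has dimensions [L M T^-4], which does not match.
With exponent 2, the RHS ρv^2 has dimensions [L^-1 M T^-2], matching the LHS.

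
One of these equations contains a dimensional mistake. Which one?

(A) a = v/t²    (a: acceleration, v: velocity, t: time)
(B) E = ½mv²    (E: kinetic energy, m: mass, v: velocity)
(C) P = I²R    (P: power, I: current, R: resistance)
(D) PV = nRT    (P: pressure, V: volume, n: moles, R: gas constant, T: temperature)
(A) a = v/t²

The equation (A) a = v/t² is dimensionally incorrect.

LHS (a): [L T^-2]
RHS (v/t²): [L T^-3] ✗

The dimensions do not match. The other three equations balance.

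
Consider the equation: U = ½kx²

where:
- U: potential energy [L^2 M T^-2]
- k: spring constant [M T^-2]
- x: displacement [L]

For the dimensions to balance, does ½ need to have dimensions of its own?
No

U has dimensions [L^2 M T^-2] and kx² already has dimensions [L^2 M T^-2], so the equation balances without ½ contributing any dimensions. ½ is a pure (dimensionless) number; changing or removing it would not affect dimensional consistency.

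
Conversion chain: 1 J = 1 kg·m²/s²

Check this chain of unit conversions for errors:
The chain is correct (no errors).

Correct: Joule is defined as kg·m²/s²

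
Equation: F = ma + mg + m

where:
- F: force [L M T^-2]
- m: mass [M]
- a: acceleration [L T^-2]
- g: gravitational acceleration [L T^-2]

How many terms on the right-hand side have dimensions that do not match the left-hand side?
1

LHS F: [L M T^-2]
- ma: [L M T^-2] ✓
- mg: [L M T^-2] ✓
- m: [M] ✗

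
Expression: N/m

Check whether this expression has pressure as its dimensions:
No

The expression N/m has dimensions [M T^-2], but pressure has dimensions [L^-1 M T^-2].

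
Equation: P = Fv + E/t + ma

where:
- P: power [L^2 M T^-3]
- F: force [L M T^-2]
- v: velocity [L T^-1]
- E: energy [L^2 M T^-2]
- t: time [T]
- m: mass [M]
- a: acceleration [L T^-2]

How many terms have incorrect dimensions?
1

LHS P: [L^2 M T^-3]
- Fv: [L^2 M T^-3] ✓
- E/t: [L^2 M T^-3] ✓
- ma: [L M T^-2] ✗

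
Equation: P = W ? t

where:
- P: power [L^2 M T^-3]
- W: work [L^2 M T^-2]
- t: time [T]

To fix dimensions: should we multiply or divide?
division (÷): P = W ÷ t

P [L^2 M T^-3]; W [L^2 M T^-2]; t [T].
W × t → [L^2 M T^-1] ✗
W ÷ t → [L^2 M T^-3] ✓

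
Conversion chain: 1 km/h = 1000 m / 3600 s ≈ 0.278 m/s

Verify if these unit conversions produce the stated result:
The chain is correct (no errors).

Correct: 1 km = 1000 m, 1 h = 3600 s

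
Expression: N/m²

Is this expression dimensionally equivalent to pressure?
Yes

The expression N/m² has dimensions [L^-1 M T^-2], which is exactly pressure [L^-1 M T^-2].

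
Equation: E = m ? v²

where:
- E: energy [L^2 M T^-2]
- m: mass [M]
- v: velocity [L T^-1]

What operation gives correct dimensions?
multiplication (×): E = m × v²

E [L^2 M T^-2]; m [M]; v² [L^2 T^-2].
m × v² → [L^2 M T^-2] ✓
m ÷ v² → [L^-2 M T^2] ✗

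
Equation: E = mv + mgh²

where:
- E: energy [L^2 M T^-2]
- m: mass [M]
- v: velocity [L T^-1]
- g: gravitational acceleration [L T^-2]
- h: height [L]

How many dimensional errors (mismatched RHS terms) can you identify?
2

LHS E: [L^2 M T^-2]
- mv: [L M T^-1] ✗
- mgh²: [L^3 M T^-2] ✗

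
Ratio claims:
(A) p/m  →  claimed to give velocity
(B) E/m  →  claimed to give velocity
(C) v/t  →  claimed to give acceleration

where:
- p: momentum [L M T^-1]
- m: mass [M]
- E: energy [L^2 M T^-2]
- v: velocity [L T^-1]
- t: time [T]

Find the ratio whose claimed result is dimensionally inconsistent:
(B) E/m does not give velocity

(A) p/m: [L T^-1] = velocity [L T^-1] ✓
(B) E/m: [L^2 T^-2] ≠ velocity [L T^-1] ✗
(C) v/t: [L T^-2] = acceleration [L T^-2] ✓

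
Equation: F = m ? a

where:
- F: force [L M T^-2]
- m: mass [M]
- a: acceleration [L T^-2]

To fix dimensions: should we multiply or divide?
multiplication (×): F = m × a

F [L M T^-2]; m [M]; a [L T^-2].
m × a → [L M T^-2] ✓
m ÷ a → [L^-1 M T^2] ✗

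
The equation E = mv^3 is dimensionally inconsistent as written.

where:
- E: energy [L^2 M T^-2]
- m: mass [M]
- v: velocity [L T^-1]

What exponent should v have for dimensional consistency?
The exponent of v should be 2: E = mv^2

The LHS E has dimensions [L^2 M T^-2]; v has dimensions [L T^-1].
As written, the RHS mv^3 (exponent 3 on v) has dimensions [L^3 M T^-3], which does not match.
With exponent 2, the RHS mv^2 has dimensions [L^2 M T^-2], matching the LHS.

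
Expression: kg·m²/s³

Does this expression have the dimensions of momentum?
No

The expression kg·m²/s³ has dimensions [L^2 M T^-3], but momentum has dimensions [L M T^-1].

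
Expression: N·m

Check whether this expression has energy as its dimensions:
Yes

The expression N·m has dimensions [L^2 M T^-2], which is exactly energy [L^2 M T^-2].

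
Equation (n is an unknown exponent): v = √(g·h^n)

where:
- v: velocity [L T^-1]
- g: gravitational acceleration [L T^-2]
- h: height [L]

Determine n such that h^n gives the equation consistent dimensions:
n = 1

v has dimensions [L T^-1]; h has dimensions [L].
With n = 1: √(g·h^1) has dimensions [L T^-1], matching the LHS ✓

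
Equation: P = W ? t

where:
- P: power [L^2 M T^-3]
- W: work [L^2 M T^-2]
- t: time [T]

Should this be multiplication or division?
division (÷): P = W ÷ t

P [L^2 M T^-3]; W [L^2 M T^-2]; t [T].
W × t → [L^2 M T^-1] ✗
W ÷ t → [L^2 M T^-3] ✓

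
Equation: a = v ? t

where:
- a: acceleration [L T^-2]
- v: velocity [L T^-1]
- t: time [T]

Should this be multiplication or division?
division (÷): a = v ÷ t

a [L T^-2]; v [L T^-1]; t [T].
v × t → [L] ✗
v ÷ t → [L T^-2] ✓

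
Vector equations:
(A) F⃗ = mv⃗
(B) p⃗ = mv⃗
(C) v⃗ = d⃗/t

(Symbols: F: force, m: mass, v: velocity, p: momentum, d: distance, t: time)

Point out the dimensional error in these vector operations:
(A) F⃗ = mv⃗

(A) F⃗ = mv⃗: LHS [L M T^-2], RHS [L M T^-1] ✗ — mass times velocity is momentum, not force; should be ma⃗
(B) p⃗ = mv⃗: LHS [L M T^-1], RHS [L M T^-1] ✓ — mass (scalar) times velocity (vector)
(C) v⃗ = d⃗/t: LHS [L T^-1], RHS [L T^-1] ✓ — displacement (vector) divided by time (scalar)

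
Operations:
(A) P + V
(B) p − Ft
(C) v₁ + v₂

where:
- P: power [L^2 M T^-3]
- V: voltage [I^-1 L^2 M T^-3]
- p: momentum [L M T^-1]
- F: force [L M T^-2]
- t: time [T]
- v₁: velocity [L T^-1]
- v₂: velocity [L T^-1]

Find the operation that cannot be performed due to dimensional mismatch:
(A) P + V

(A) P + V: P [L^2 M T^-3] and V [I^-1 L^2 M T^-3] — different dimensions cannot be added/subtracted ✗
(B) p − Ft: p [L M T^-1] and Ft [L M T^-1] — same dimensions ✓
(C) v₁ + v₂: v₁ [L T^-1] and v₂ [L T^-1] — same dimensions ✓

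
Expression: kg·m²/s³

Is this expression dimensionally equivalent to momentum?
No

The expression kg·m²/s³ has dimensions [L^2 M T^-3], but momentum has dimensions [L M T^-1].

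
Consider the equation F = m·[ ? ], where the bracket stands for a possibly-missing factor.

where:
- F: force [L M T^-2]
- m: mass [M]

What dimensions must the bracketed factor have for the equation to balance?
[L T^-2] — acceleration (e.g. a)

F has dimensions [L M T^-2]; m has dimensions [M].
The bracketed factor must supply [L M T^-2] / [M] = [L T^-2].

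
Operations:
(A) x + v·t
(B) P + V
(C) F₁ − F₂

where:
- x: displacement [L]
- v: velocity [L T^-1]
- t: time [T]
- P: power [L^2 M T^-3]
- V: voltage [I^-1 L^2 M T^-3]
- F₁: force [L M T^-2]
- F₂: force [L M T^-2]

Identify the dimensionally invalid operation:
(B) P + V

(A) x + v·t: x [L] and v·t [L] — same dimensions ✓
(B) P + V: P [L^2 M T^-3] and V [I^-1 L^2 M T^-3] — different dimensions cannot be added/subtracted ✗
(C) F₁ − F₂: F₁ [L M T^-2] and F₂ [L M T^-2] — same dimensions ✓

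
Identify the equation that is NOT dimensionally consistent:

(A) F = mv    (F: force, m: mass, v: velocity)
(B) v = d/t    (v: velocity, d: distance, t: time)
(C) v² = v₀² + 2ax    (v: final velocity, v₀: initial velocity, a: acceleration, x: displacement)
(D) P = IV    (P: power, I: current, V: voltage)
(A) F = mv

The equation (A) F = mv is dimensionally incorrect.

LHS (F): [L M T^-2]
RHS (mv): [L M T^-1] ✗

The dimensions do not match. The other three equations balance.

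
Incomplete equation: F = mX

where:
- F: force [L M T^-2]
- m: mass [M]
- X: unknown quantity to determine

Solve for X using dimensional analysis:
X = a (acceleration), dimensions [L T^-2]

F has dimensions [L M T^-2]; the rest of the RHS (m) has dimensions [M].
So X must have dimensions [L T^-2] — X = a (acceleration).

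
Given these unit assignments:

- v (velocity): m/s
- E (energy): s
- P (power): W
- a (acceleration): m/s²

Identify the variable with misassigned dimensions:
E

The variable E (energy) should have units J, not s.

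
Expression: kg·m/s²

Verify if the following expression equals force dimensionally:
Yes

The expression kg·m/s² has dimensions [L M T^-2], which is exactly force [L M T^-2].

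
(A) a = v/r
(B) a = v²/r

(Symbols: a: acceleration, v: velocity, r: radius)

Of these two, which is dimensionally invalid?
(A)

(A) a = v/r: LHS [L T^-2], RHS [T^-1] ✗
(B) a = v²/r: LHS [L T^-2], RHS [L T^-2] ✓

Expression (A) a = v/r is dimensionally incorrect.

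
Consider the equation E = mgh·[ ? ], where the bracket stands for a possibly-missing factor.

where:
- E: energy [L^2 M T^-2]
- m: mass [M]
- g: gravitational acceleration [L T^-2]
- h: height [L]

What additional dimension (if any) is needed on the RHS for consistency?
Nothing is missing — the bracketed factor must be dimensionless.

E has dimensions [L^2 M T^-2] and mgh already has dimensions [L^2 M T^-2], so E = mgh is dimensionally complete.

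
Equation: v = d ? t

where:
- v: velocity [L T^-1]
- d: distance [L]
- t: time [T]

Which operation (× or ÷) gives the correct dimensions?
division (÷): v = d ÷ t

v [L T^-1]; d [L]; t [T].
d × t → [L T] ✗
d ÷ t → [L T^-1] ✓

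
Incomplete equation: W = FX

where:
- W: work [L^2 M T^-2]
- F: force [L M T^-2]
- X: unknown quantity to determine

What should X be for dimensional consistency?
X = d (distance), dimensions [L]

W has dimensions [L^2 M T^-2]; the rest of the RHS (F) has dimensions [L M T^-2].
So X must have dimensions [L] — X = d (distance).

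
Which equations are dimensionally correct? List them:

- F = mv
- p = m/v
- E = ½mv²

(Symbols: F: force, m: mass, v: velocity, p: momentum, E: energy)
Dimensionally correct: E = ½mv²
Dimensionally incorrect: F = mv, p = m/v
Ordered (correct first, then incorrect): E = ½mv², F = mv, p = m/v

- F = mv: LHS [L M T^-2], RHS [L M T^-1] → incorrect ✗
- p = m/v: LHS [L M T^-1], RHS [L^-1 M T] → incorrect ✗
- E = ½mv²: LHS [L^2 M T^-2], RHS [L^2 M T^-2] → correct ✓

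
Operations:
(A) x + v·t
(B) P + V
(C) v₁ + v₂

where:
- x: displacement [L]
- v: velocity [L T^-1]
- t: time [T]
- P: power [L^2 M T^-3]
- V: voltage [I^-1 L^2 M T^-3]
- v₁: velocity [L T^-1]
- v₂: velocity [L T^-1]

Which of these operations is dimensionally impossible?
(B) P + V

(A) x + v·t: x [L] and v·t [L] — same dimensions ✓
(B) P + V: P [L^2 M T^-3] and V [I^-1 L^2 M T^-3] — different dimensions cannot be added/subtracted ✗
(C) v₁ + v₂: v₁ [L T^-1] and v₂ [L T^-1] — same dimensions ✓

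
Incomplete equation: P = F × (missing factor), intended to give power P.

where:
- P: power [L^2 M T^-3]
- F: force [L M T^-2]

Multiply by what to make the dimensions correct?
v (velocity), dimensions [L T^-1]

P has dimensions [L^2 M T^-3] and F has dimensions [L M T^-2].
The missing factor must have dimensions [L^2 M T^-3] / [L M T^-2] = [L T^-1], i.e. velocity (v).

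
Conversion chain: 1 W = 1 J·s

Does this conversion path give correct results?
The chain is incorrect (it contains an error).

Incorrect: Watt is J/s, not J·s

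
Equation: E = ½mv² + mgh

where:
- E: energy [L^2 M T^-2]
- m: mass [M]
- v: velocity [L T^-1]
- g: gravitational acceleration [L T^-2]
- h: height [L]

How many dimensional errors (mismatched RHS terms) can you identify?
0

LHS E: [L^2 M T^-2]
- ½mv²: [L^2 M T^-2] ✓
- mgh: [L^2 M T^-2] ✓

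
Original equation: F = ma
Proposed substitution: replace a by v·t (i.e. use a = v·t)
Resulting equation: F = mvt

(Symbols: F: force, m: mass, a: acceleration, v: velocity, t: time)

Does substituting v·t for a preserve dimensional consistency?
No

[a] = [L T^-2] and [v·t] = [L]. These differ, so the substitution replaces a quantity by one of different dimensions and the result F = mvt has LHS [L M T^-2] vs RHS [L M] — inconsistent.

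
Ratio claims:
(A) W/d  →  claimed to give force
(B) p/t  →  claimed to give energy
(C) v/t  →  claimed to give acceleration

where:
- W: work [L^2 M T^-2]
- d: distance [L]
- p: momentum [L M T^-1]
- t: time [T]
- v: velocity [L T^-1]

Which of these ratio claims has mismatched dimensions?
(B) p/t does not give energy

(A) W/d: [L M T^-2] = force [L M T^-2] ✓
(B) p/t: [L M T^-2] ≠ energy [L^2 M T^-2] ✗
(C) v/t: [L T^-2] = acceleration [L T^-2] ✓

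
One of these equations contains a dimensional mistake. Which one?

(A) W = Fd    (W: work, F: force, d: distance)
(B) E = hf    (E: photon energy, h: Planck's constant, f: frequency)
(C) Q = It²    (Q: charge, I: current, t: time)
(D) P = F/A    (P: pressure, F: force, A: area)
(C) Q = It²

The equation (C) Q = It² is dimensionally incorrect.

LHS (Q): [I T]
RHS (It²): [I T^2] ✗

The dimensions do not match. The other three equations balance.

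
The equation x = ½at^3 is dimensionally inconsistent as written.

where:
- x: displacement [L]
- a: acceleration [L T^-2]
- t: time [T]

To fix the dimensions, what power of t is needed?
The exponent of t should be 2: x = ½at^2

The LHS x has dimensions [L]; t has dimensions [T].
As written, the RHS ½at^3 (exponent 3 on t) has dimensions [L T], which does not match.
With exponent 2, the RHS ½at^2 has dimensions [L], matching the LHS.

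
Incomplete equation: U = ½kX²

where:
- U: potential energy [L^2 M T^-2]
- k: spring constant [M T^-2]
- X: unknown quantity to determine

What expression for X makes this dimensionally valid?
X = x (displacement), dimensions [L]

U has dimensions [L^2 M T^-2]; the rest of the RHS (½k) has dimensions [M T^-2].
So X² must have dimensions [L^2], i.e. X has dimensions [L] — X = x (displacement).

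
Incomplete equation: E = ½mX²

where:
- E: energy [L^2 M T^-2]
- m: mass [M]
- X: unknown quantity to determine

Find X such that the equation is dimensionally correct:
X = v (velocity), dimensions [L T^-1]

E has dimensions [L^2 M T^-2]; the rest of the RHS (½m) has dimensions [M].
So X² must have dimensions [L^2 T^-2], i.e. X has dimensions [L T^-1] — X = v (velocity).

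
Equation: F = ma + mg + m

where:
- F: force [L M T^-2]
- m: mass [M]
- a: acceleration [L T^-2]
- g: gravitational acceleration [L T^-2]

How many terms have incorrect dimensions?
1

LHS F: [L M T^-2]
- ma: [L M T^-2] ✓
- mg: [L M T^-2] ✓
- m: [M] ✗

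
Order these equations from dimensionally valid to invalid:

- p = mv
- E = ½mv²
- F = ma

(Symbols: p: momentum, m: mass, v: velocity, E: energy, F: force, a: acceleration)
Dimensionally correct: p = mv, E = ½mv², F = ma
Dimensionally incorrect: none
Ordered (correct first, then incorrect): p = mv, E = ½mv², F = ma

- p = mv: LHS [L M T^-1], RHS [L M T^-1] → correct ✓
- E = ½mv²: LHS [L^2 M T^-2], RHS [L^2 M T^-2] → correct ✓
- F = ma: LHS [L M T^-2], RHS [L M T^-2] → correct ✓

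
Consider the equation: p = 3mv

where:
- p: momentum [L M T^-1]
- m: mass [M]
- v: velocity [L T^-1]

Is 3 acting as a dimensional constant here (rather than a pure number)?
No

p has dimensions [L M T^-1] and mv already has dimensions [L M T^-1], so the equation balances without 3 contributing any dimensions. 3 is a pure (dimensionless) number; changing or removing it would not affect dimensional consistency.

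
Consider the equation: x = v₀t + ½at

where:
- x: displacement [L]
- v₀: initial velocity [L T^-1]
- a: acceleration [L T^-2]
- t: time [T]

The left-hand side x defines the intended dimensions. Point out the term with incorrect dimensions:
The term ½at

Checking each RHS term against the LHS:
- v₀t: [L] — matches x [L] ✓
- ½at: [L T^-1] — does NOT match x [L] ✗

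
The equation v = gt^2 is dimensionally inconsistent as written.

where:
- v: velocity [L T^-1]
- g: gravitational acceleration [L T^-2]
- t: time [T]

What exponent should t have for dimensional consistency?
The exponent of t should be 1: v = gt

The LHS v has dimensions [L T^-1]; t has dimensions [T].
As written, the RHS gt^2 (exponent 2 on t) has dimensions [L], which does not match.
With exponent 1, the RHS gt has dimensions [L T^-1], matching the LHS.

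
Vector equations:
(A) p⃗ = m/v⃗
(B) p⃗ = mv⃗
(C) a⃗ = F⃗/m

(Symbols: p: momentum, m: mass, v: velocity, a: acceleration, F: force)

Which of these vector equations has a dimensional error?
(A) p⃗ = m/v⃗

(A) p⃗ = m/v⃗: LHS [L M T^-1], RHS [L^-1 M T] ✗ — momentum is mass times velocity; should be mv⃗ (and division by a vector is undefined)
(B) p⃗ = mv⃗: LHS [L M T^-1], RHS [L M T^-1] ✓ — mass (scalar) times velocity (vector)
(C) a⃗ = F⃗/m: LHS [L T^-2], RHS [L T^-2] ✓ — force (vector) divided by mass (scalar)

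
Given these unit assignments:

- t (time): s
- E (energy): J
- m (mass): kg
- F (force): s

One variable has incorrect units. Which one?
F

The variable F (force) should have units N, not s.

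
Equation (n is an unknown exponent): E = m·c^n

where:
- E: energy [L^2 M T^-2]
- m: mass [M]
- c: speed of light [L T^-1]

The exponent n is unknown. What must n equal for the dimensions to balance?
n = 2

E has dimensions [L^2 M T^-2]; c has dimensions [L T^-1].
The rest of the RHS has dimensions [M], so c^n must supply [L^2 T^-2].
With n = 2: m·c^2 has dimensions [L^2 M T^-2], matching the LHS ✓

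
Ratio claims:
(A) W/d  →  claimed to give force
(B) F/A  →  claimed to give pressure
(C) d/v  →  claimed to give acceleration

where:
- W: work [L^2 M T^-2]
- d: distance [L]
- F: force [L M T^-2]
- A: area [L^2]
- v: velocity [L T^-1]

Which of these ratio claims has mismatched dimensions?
(C) d/v does not give acceleration

(A) W/d: [L M T^-2] = force [L M T^-2] ✓
(B) F/A: [L^-1 M T^-2] = pressure [L^-1 M T^-2] ✓
(C) d/v: [T] ≠ acceleration [L T^-2] ✗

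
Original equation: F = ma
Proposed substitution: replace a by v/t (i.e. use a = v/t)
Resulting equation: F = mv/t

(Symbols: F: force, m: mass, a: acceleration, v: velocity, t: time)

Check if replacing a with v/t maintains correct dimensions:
Yes

[a] = [L T^-2] and [v/t] = [L T^-2]. These match, so the substitution replaces a quantity by one of the same dimensions and the result F = mv/t has LHS [L M T^-2] vs RHS [L M T^-2] — still consistent.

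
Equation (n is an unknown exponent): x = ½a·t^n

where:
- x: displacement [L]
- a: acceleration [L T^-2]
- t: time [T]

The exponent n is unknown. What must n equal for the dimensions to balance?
n = 2

x has dimensions [L]; t has dimensions [T].
The rest of the RHS has dimensions [L T^-2], so t^n must supply [T^2].
With n = 2: ½a·t^2 has dimensions [L], matching the LHS ✓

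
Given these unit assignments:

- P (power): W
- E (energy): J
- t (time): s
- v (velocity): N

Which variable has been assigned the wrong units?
v

The variable v (velocity) should have units m/s, not N.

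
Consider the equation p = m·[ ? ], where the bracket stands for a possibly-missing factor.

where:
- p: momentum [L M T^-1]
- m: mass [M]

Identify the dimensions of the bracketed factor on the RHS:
[L T^-1] — velocity (e.g. v)

p has dimensions [L M T^-1]; m has dimensions [M].
The bracketed factor must supply [L M T^-1] / [M] = [L T^-1].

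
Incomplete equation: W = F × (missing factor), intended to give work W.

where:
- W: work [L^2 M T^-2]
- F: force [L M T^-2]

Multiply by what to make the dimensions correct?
d (distance), dimensions [L]

W has dimensions [L^2 M T^-2] and F has dimensions [L M T^-2].
The missing factor must have dimensions [L^2 M T^-2] / [L M T^-2] = [L], i.e. distance (d).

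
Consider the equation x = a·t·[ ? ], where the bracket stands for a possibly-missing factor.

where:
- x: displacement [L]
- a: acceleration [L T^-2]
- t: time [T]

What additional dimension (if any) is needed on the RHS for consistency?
[T] — time (e.g. t)

x has dimensions [L]; a·t has dimensions [L T^-1].
The bracketed factor must supply [L] / [L T^-1] = [T].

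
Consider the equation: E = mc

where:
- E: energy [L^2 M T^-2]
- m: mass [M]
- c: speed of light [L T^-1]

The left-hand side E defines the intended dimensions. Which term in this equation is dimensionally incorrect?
The right-hand side term mc

E has dimensions [L^2 M T^-2], but mc has dimensions [L M T^-1], so the term mc is dimensionally wrong for E.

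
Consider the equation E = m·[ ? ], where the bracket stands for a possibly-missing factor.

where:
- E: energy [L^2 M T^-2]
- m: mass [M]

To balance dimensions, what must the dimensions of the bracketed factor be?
[L^2 T^-2] — velocity squared (e.g. v²)

E has dimensions [L^2 M T^-2]; m has dimensions [M].
The bracketed factor must supply [L^2 M T^-2] / [M] = [L^2 T^-2].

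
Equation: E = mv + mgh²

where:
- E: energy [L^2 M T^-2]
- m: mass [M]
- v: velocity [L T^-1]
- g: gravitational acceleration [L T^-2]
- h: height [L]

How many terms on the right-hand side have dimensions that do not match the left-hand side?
2

LHS E: [L^2 M T^-2]
- mv: [L M T^-1] ✗
- mgh²: [L^3 M T^-2] ✗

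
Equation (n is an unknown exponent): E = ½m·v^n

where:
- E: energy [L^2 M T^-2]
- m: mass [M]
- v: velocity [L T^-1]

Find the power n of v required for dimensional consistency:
n = 2

E has dimensions [L^2 M T^-2]; v has dimensions [L T^-1].
The rest of the RHS has dimensions [M], so v^n must supply [L^2 T^-2].
With n = 2: ½m·v^2 has dimensions [L^2 M T^-2], matching the LHS ✓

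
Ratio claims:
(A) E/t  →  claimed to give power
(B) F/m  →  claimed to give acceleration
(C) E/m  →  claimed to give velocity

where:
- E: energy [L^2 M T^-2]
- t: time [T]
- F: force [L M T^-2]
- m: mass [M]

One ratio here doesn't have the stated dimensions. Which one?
(C) E/m does not give velocity

(A) E/t: [L^2 M T^-3] = power [L^2 M T^-3] ✓
(B) F/m: [L T^-2] = acceleration [L T^-2] ✓
(C) E/m: [L^2 T^-2] ≠ velocity [L T^-1] ✗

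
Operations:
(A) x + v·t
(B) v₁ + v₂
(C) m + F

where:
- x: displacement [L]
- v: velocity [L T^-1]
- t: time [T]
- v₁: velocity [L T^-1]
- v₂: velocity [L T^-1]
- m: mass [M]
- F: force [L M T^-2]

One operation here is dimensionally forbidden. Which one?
(C) m + F

(A) x + v·t: x [L] and v·t [L] — same dimensions ✓
(B) v₁ + v₂: v₁ [L T^-1] and v₂ [L T^-1] — same dimensions ✓
(C) m + F: m [M] and F [L M T^-2] — different dimensions cannot be added/subtracted ✗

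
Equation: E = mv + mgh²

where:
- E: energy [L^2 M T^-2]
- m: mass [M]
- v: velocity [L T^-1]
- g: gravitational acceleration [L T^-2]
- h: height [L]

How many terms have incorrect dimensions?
2

LHS E: [L^2 M T^-2]
- mv: [L M T^-1] ✗
- mgh²: [L^3 M T^-2] ✗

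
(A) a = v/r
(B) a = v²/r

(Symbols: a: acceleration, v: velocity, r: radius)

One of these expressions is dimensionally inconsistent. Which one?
(A)

(A) a = v/r: LHS [L T^-2], RHS [T^-1] ✗
(B) a = v²/r: LHS [L T^-2], RHS [L T^-2] ✓

Expression (A) a = v/r is dimensionally incorrect.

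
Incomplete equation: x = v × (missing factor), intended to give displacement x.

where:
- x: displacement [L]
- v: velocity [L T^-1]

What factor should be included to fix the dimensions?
t (time), dimensions [T]

x has dimensions [L] and v has dimensions [L T^-1].
The missing factor must have dimensions [L] / [L T^-1] = [T], i.e. time (t).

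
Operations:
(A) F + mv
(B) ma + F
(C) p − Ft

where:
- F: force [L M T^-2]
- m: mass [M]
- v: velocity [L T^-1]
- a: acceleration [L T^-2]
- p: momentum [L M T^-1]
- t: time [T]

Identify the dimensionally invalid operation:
(A) F + mv

(A) F + mv: F [L M T^-2] and mv [L M T^-1] — different dimensions cannot be added/subtracted ✗
(B) ma + F: ma [L M T^-2] and F [L M T^-2] — same dimensions ✓
(C) p − Ft: p [L M T^-1] and Ft [L M T^-1] — same dimensions ✓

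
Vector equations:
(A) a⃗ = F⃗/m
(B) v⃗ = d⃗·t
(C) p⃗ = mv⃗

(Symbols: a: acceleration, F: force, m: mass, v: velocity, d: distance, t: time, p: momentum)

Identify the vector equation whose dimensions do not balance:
(B) v⃗ = d⃗·t

(A) a⃗ = F⃗/m: LHS [L T^-2], RHS [L T^-2] ✓ — force (vector) divided by mass (scalar)
(B) v⃗ = d⃗·t: LHS [L T^-1], RHS [L T] ✗ — velocity is displacement per time; should be d⃗/t
(C) p⃗ = mv⃗: LHS [L M T^-1], RHS [L M T^-1] ✓ — mass (scalar) times velocity (vector)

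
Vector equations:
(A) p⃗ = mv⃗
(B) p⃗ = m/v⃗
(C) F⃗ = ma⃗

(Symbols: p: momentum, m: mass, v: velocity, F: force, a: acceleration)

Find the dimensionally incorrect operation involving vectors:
(B) p⃗ = m/v⃗

(A) p⃗ = mv⃗: LHS [L M T^-1], RHS [L M T^-1] ✓ — mass (scalar) times velocity (vector)
(B) p⃗ = m/v⃗: LHS [L M T^-1], RHS [L^-1 M T] ✗ — momentum is mass times velocity; should be mv⃗ (and division by a vector is undefined)
(C) F⃗ = ma⃗: LHS [L M T^-2], RHS [L M T^-2] ✓ — Force and acceleration are vectors, mass is a scalar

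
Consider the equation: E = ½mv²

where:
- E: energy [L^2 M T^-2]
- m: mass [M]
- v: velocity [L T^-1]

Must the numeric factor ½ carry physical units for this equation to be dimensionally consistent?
No

E has dimensions [L^2 M T^-2] and mv² already has dimensions [L^2 M T^-2], so the equation balances without ½ contributing any dimensions. ½ is a pure (dimensionless) number; changing or removing it would not affect dimensional consistency.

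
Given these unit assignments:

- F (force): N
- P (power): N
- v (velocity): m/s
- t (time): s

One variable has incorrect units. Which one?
P

The variable P (power) should have units W, not N.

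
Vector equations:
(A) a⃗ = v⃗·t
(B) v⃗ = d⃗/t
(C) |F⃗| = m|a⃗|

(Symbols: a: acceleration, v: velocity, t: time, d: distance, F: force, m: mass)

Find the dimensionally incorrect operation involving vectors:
(A) a⃗ = v⃗·t

(A) a⃗ = v⃗·t: LHS [L T^-2], RHS [L] ✗ — acceleration is velocity per time; should be v⃗/t
(B) v⃗ = d⃗/t: LHS [L T^-1], RHS [L T^-1] ✓ — displacement (vector) divided by time (scalar)
(C) |F⃗| = m|a⃗|: LHS [L M T^-2], RHS [L M T^-2] ✓ — magnitudes of vectors are scalars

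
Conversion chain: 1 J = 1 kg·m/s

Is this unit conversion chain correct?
The chain is incorrect (it contains an error).

Incorrect: Joule is kg·m²/s², not kg·m/s (that is momentum)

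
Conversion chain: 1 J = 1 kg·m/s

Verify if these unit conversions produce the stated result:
The chain is incorrect (it contains an error).

Incorrect: Joule is kg·m²/s², not kg·m/s (that is momentum)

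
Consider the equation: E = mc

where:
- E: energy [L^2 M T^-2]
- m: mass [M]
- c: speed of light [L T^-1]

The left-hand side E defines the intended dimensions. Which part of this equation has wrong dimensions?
The right-hand side term mc

E has dimensions [L^2 M T^-2], but mc has dimensions [L M T^-1], so the term mc is dimensionally wrong for E.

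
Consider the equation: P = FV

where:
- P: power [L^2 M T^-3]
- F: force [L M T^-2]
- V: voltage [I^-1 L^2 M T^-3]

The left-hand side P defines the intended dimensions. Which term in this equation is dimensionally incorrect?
The right-hand side term FV

P has dimensions [L^2 M T^-3], but FV has dimensions [I^-1 L^3 M^2 T^-5], so the term FV is dimensionally wrong for P.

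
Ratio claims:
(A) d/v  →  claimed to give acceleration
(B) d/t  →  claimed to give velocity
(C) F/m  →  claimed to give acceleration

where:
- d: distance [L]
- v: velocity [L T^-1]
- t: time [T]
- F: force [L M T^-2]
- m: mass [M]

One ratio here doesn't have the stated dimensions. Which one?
(A) d/v does not give acceleration

(A) d/v: [T] ≠ acceleration [L T^-2] ✗
(B) d/t: [L T^-1] = velocity [L T^-1] ✓
(C) F/m: [L T^-2] = acceleration [L T^-2] ✓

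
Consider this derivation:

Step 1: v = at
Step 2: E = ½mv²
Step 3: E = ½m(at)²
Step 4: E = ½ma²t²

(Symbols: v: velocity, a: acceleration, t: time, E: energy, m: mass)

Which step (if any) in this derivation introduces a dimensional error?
No step introduces an error — all steps are dimensionally consistent.

Step 1: v = at → LHS [L T^-1], RHS [L T^-1] ✓
Step 2: E = ½mv² → LHS [L^2 M T^-2], RHS [L^2 M T^-2] ✓
Step 3: E = ½m(at)² → LHS [L^2 M T^-2], RHS [L^2 M T^-2] ✓
Step 4: E = ½ma²t² → LHS [L^2 M T^-2], RHS [L^2 M T^-2] ✓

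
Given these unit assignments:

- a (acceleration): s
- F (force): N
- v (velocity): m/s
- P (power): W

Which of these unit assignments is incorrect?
a

The variable a (acceleration) should have units m/s², not s.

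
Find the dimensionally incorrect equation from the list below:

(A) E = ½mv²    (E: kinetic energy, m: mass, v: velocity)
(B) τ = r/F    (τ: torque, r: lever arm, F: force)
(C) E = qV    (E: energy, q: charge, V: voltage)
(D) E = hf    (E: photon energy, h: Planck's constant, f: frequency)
(B) τ = r/F

The equation (B) τ = r/F is dimensionally incorrect.

LHS (τ): [L^2 M T^-2]
RHS (r/F): [M^-1 T^2] ✗

The dimensions do not match. The other three equations balance.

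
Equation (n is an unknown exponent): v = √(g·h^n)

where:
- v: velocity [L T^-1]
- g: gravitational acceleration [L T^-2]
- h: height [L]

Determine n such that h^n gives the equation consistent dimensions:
n = 1

v has dimensions [L T^-1]; h has dimensions [L].
With n = 1: √(g·h^1) has dimensions [L T^-1], matching the LHS ✓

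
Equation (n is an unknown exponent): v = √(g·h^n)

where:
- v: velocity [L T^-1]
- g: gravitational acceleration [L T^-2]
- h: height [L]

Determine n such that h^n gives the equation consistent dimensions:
n = 1

v has dimensions [L T^-1]; h has dimensions [L].
With n = 1: √(g·h^1) has dimensions [L T^-1], matching the LHS ✓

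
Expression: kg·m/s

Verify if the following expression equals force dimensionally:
No

The expression kg·m/s has dimensions [L M T^-1], but force has dimensions [L M T^-2].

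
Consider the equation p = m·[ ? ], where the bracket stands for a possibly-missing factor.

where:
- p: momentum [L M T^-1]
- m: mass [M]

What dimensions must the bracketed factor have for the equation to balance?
[L T^-1] — velocity (e.g. v)

p has dimensions [L M T^-1]; m has dimensions [M].
The bracketed factor must supply [L M T^-1] / [M] = [L T^-1].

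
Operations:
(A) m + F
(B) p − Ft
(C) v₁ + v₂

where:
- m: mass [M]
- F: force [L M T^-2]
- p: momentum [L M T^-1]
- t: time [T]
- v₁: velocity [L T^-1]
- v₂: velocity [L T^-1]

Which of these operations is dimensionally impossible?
(A) m + F

(A) m + F: m [M] and F [L M T^-2] — different dimensions cannot be added/subtracted ✗
(B) p − Ft: p [L M T^-1] and Ft [L M T^-1] — same dimensions ✓
(C) v₁ + v₂: v₁ [L T^-1] and v₂ [L T^-1] — same dimensions ✓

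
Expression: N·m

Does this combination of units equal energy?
Yes

The expression N·m has dimensions [L^2 M T^-2], which is exactly energy [L^2 M T^-2].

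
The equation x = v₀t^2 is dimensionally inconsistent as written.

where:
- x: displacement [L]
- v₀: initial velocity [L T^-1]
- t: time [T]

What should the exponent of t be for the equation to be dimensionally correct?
The exponent of t should be 1: x = v₀t

The LHS x has dimensions [L]; t has dimensions [T].
As written, the RHS v₀t^2 (exponent 2 on t) has dimensions [L T], which does not match.
With exponent 1, the RHS v₀t has dimensions [L], matching the LHS.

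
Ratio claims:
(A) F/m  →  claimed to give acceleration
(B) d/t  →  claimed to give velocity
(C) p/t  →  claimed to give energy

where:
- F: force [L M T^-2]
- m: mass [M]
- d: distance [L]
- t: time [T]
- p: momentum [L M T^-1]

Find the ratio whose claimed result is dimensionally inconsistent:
(C) p/t does not give energy

(A) F/m: [L T^-2] = acceleration [L T^-2] ✓
(B) d/t: [L T^-1] = velocity [L T^-1] ✓
(C) p/t: [L M T^-2] ≠ energy [L^2 M T^-2] ✗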